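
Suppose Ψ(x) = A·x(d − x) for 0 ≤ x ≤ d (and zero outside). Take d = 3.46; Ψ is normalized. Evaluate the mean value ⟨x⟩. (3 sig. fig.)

⟨x⟩ ≈ 1.73

By definition ⟨x⟩ = ∫ x |Ψ(x)|² dx.
Expanding the polynomial and integrating term by term, the ratio of the moment integral to the normalization integral gives ⟨x⟩ = d/2.
Putting d = 3.46 gives 1.730.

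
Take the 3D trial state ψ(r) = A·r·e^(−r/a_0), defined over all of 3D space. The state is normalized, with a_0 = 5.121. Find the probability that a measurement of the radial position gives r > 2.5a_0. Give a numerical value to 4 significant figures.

P = ∫ |ψ|² 4πr² dr over r > 2.5a_0.
Normalization gives A² = 1/(3·π·a_0^5).
Let u = r/a_0; then A², 4π and the length scale all cancel, so P = ∫_{2.5}^{∞} u^4·e^(-2·u) du ÷ ∫_{0}^{∞} u^4·e^(-2·u) du.
Using ∫ u^4·e^(-2·u) du = -(u^4/2 + u^3 + 3·u^2/2 + 3·u/2 + 3/4)·e^(-2·u), the numerator is 1569·e^(-5)/32 and the denominator is 3/4.
Taking the ratio yields P = 0.44049.

P ≈ 0.4405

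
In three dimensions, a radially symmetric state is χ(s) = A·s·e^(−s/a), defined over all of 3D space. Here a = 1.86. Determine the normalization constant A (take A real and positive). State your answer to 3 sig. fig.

A ≈ 0.0690

The normalization condition is ∫|χ|² 4πs² ds = 1 from 0 to ∞.
(Spherical symmetry: dV = 4πs² ds.)
Using ∫₀^∞ sⁿ e^(−αs) ds = n!/αⁿ⁺¹, carrying out the integral gives A² · 3·π·a^5.
So A² = (3·π·a^5)^(−1).
Substituting a = 1.86 gives A² = 0.004766, so A = 0.06904.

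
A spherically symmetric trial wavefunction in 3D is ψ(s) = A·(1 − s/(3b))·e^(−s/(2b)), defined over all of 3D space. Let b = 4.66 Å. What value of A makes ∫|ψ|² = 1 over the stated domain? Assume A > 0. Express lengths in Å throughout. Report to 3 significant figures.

A ≈ 0.0343 Å^(-3/2)

Require ∫ |ψ|² 4πs² ds = 1 over the whole domain.
The integral (without the A² prefactor) comes out to 8·π·b^3/3.
Plugging in b = 4.66 yields A = 0.03434.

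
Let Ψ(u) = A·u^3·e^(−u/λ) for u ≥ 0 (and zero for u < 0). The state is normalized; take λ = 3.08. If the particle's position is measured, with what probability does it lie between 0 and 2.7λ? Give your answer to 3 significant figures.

|Ψ|² is the probability density, so P = ∫_{0}^{2.7λ} |Ψ|² du.
The normalization integral ∫|Ψ|²du over the whole domain equals 45·λ^7/8·A², and A² cancels in the ratio.
Substituting t = u/λ, A² and the length scale cancel in the ratio: P = ∫_{0}^{2.7} t^6·e^(-2·t) dt / ∫_{0}^{∞} t^6·e^(-2·t) dt.
An antiderivative of t^6·e^(-2·t) is -(4·t^6 + 12·t^5 + 30·t^4 + 60·t^3 + 90·t^2 + 90·t + 45)·e^(-2·t)/8; evaluating from 0 to 2.7 gives ≈ 1.6781, while the full integral is 45/8.
Taking the ratio, P = 0.2983.

P ≈ 0.298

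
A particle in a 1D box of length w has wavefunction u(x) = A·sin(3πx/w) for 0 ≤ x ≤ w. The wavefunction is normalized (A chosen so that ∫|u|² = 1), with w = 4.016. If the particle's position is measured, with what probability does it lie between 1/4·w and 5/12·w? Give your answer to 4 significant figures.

|u|² is the probability density, so P = ∫_{1/4·w}^{5/12·w} |u|² dx.
With A² fixed by ∫|u|² = 1, i.e. A² = (w/2)^(−1), substitute and integrate.
Substituting t = x/w, A² and the length scale cancel in the ratio: P = ∫_{1/4}^{5/12} sin(3·π·t)^2 dt / ∫_{0}^{1} sin(3·π·t)^2 dt.
With ∫ sin(3·π·t)^2 dt = t/2 - sin(6·π·t)/(12·π) + C, the region integral is 1/12 - 1/(6·π) and the full one is 1/2.
Evaluating gives P = (-2 + π)/(6·π).

P ≈ 0.06056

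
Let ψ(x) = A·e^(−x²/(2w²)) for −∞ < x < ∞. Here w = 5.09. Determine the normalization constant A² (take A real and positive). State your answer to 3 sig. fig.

The normalization condition is ∫|ψ|² dx = 1 from −∞ to ∞.
Using the Gaussian integral ∫_{−∞}^{∞} e^(−αx²) dx = √(π/α), the integral (without the A² prefactor) comes out to √(π)·w.
Setting this equal to 1 gives A² = 1/(√(π)·w).
Substituting w = 5.09 gives A² = 0.1108, so A = 0.3329.

A^2 ≈ 0.111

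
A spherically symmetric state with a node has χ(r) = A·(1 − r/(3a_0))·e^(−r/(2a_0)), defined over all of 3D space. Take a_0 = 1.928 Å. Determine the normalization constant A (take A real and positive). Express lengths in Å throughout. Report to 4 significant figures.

We need A² ∫|f|² 4πr² dr = 1, taking the integral from 0 to ∞.
The angular integral contributes 4π, leaving ∫₀^∞ r²|χ|² dr.
Using ∫₀^∞ rⁿ e^(−αr) dr = n!/αⁿ⁺¹, carrying out the integral gives A² · 8·π·a_0^3/3.
Setting this equal to 1 gives A² = 1/(8·π·a_0^3/3).
Plugging in a_0 = 1.928 yields A = 0.12906.

A ≈ 0.1291 Å^(-3/2)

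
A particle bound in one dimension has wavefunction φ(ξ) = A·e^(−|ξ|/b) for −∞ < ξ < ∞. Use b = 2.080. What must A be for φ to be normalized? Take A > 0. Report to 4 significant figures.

A ≈ 0.6934

We need A² ∫|f|² dξ = 1, taking the integral from −∞ to ∞.
Recall ∫₀^∞ ξ^m e^(−ξ/β) dξ = m!·β^(m+1), with φ = A·e^(−|ξ|/b), the integral evaluates to A²·[b].
Hence A² = 1/[b].
With b = 2.080: A² = 0.48077 and A = 0.69338.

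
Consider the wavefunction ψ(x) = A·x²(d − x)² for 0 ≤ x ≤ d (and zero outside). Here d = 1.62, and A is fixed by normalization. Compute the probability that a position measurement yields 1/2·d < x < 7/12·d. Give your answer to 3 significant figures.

|ψ|² is the probability density, so P = ∫_{1/2·d}^{7/12·d} |ψ|² dx.
Since A² = 1/(d^9/630), this is the region integral divided by the full normalization integral.
Let u = x/d; then A² and the length scale cancel, so P = ∫_{1/2}^{7/12} u^4·(1 - u)^4 du ÷ ∫_{0}^{1} u^4·(1 - u)^4 du.
An antiderivative of u^4·(1 - u)^4 is u^5·(70·u^4 - 315·u^3 + 540·u^2 - 420·u + 126)/630; evaluating from 1/2 to 7/12 gives ≈ 0.00031376, while the full integral is 1/630.
The result is P = 0.1977.

P ≈ 0.198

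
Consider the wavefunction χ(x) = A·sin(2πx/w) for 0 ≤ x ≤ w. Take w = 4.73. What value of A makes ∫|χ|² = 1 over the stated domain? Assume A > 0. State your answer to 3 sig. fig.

A ≈ 0.650

The normalization condition is ∫|χ|² dx = 1 from 0 to w.
Carrying out the integral gives A² · w/2.
Setting this equal to 1 gives A² = 1/(w/2).
With w = 4.73: A² = 0.4228 and A = 0.6503.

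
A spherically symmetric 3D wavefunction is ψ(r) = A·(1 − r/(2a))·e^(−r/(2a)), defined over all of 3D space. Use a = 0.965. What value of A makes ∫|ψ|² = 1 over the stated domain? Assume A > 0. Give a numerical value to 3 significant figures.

A ≈ 0.210

The normalization condition is ∫|ψ|² 4πr² dr = 1 from 0 to ∞.
(Spherical symmetry: dV = 4πr² dr.)
With ψ = A·(1 − r/(2a))·e^(−r/(2a)), the integral evaluates to A²·[8·π·a^3].
With a = 0.965: A² = 0.04428 and A = 0.2104.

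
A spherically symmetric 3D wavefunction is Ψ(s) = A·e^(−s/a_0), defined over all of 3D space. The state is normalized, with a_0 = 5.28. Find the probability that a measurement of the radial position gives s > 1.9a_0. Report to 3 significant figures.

P ≈ 0.269

With dV = 4πs²ds, the probability is ∫|Ψ|² dV over s > 1.9a_0.
Normalization gives A² = 1/(π·a_0^3).
In terms of u = s/a_0 (A², 4π and the length scale all cancel between numerator and denominator), P = [∫_{1.9}^{∞} u^2·e^(-2·u) du] / [∫_{0}^{∞} u^2·e^(-2·u) du].
Using ∫ u^2·e^(-2·u) du = -(2·u^2 + 2·u + 1)·e^(-2·u)/4, the numerator is 601·e^(-19/5)/200 and the denominator is 1/4.
Taking the ratio yields P = 0.2689.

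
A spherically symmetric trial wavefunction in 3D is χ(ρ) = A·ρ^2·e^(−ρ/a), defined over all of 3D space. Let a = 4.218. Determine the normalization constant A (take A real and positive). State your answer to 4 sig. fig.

We need A² ∫|f|² 4πρ² dρ = 1, taking the integral from 0 to ∞.
In 3D with spherical symmetry the volume element is 4πρ² dρ.
∫|χ|² 4πρ² dρ = A²·(45·π·a^7/2).
So A² = (45·π·a^7/2)^(−1).
Substituting a = 4.218 gives A² = 5.9555E-7, so A = 0.00077172.

A ≈ 0.0007717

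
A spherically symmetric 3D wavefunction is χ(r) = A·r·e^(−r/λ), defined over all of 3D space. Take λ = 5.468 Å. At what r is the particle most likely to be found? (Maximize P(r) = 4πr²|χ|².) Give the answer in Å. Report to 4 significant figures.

r ≈ 10.94 Å

Set d/dr [P(r) = 4πr²|χ|²] = 0 and solve for r > 0.
This gives r = 2·λ.
With λ = 5.468, the most probable radial distance is 10.936 Å.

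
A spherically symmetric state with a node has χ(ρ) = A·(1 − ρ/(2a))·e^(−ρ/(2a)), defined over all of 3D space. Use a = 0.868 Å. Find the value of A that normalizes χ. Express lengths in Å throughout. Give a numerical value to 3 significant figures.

The normalization condition is ∫|χ|² 4πρ² dρ = 1 from 0 to ∞.
(Spherical symmetry: dV = 4πρ² dρ.)
With ∫₀^∞ ρ^4 e^(−αρ) dρ = 4!/α^5, carrying out the integral gives A² · 8·π·a^3.
Hence A² = 1/[8·π·a^3].
Substituting a = 0.868 gives A² = 0.06084, so A = 0.2467.

A ≈ 0.247 Å^(-3/2)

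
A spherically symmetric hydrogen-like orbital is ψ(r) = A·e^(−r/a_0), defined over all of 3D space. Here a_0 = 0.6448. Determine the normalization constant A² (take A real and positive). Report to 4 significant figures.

A^2 ≈ 1.187

Require ∫ |ψ|² 4πr² dr = 1 over the whole domain.
The integral (without the A² prefactor) comes out to π·a_0^3.
Hence A² = 1/[π·a_0^3].
Substituting a_0 = 0.6448 gives A² = 1.1873, so A = 1.0897.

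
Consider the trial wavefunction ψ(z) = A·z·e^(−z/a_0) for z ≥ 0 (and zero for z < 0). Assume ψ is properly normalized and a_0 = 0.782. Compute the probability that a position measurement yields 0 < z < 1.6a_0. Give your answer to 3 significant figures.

The probability is P = ∫ |ψ|² dz over [0, 1.6a_0].
The normalization integral ∫|ψ|²dz over the whole domain equals a_0^3/4·A², and A² cancels in the ratio.
Substituting u = z/a_0, A² and the length scale cancel in the ratio: P = ∫_{0}^{1.6} u^2·e^(-2·u) du / ∫_{0}^{∞} u^2·e^(-2·u) du.
An antiderivative of u^2·e^(-2·u) is -(2·u^2 + 2·u + 1)·e^(-2·u)/4; evaluating from 0 to 1.6 gives 1/4 - 233·e^(-16/5)/100, while the full integral is 1/4.
Taking the ratio, P = 0.6201.

P ≈ 0.620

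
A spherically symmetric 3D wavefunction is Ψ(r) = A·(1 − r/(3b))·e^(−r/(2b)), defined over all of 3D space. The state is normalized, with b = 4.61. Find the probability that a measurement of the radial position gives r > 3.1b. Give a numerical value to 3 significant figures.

P = ∫ |Ψ|² 4πr² dr over r > 3.1b.
Normalization gives A² = 1/(8·π·b^3/3).
Let u = r/b; then A², 4π and the length scale all cancel, so P = ∫_{3.1}^{∞} u^2·(1 - u/3)^2·e^(-u) du ÷ ∫_{0}^{∞} u^2·(1 - u/3)^2·e^(-u) du.
Using ∫ u^2·(1 - u/3)^2·e^(-u) du = (-u^4 + 2·u^3 - 3·u^2 - 6·u - 6)·e^(-u)/9, the numerator is ≈ 0.43147 and the denominator is 2/3.
The region integral divided by the full integral gives P = 0.6472.

P ≈ 0.647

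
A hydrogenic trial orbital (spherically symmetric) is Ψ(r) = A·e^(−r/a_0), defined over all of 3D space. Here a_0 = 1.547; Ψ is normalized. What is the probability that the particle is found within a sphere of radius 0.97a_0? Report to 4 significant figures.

P ≈ 0.3071

Integrate the radial probability density 4πr²|Ψ|² over r ≤ 0.97a_0.
The full normalization integral is A²·[π·a_0^3] = 1, fixing A².
Let u = r/a_0; then A², 4π and the length scale all cancel, so P = ∫_{0}^{0.97} u^2·e^(-2·u) du ÷ ∫_{0}^{∞} u^2·e^(-2·u) du.
With ∫ u^2·e^(-2·u) du = -(2·u^2 + 2·u + 1)·e^(-2·u)/4 + C, the region integral is ≈ 0.0767721 and the full one is 1/4.
This evaluates to P = 0.30709.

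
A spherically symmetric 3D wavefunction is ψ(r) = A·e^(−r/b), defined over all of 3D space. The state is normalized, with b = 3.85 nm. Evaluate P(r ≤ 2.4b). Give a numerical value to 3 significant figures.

Integrate the radial probability density 4πr²|ψ|² over r ≤ 2.4b.
The full normalization integral is A²·[π·b^3] = 1, fixing A².
Let u = r/b; then A², 4π and the length scale all cancel, so P = ∫_{0}^{2.4} u^2·e^(-2·u) du ÷ ∫_{0}^{∞} u^2·e^(-2·u) du.
An antiderivative of u^2·e^(-2·u) is -(2·u^2 + 2·u + 1)·e^(-2·u)/4; evaluating from 0 to 2.4 gives 1/4 - 433·e^(-24/5)/100, while the full integral is 1/4.
This evaluates to P = 0.8575.

P ≈ 0.857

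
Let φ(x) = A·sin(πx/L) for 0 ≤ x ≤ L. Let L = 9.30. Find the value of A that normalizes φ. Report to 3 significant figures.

Require ∫ |φ|² dx = 1 over the whole domain.
Using sin²θ = (1 − cos 2θ)/2, ∫|φ|² dx = A²·(L/2).
So A² = (L/2)^(−1).
With L = 9.30: A² = 0.2151 and A = 0.4637.

A ≈ 0.464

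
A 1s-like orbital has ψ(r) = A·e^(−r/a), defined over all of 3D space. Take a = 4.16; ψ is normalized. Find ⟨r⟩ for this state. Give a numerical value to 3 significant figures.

The expectation value is the |ψ|²-weighted average of r: ∫ r|ψ|² 4πr² dr.
Using ∫₀^∞ rⁿ e^(−αr) dr = n!/αⁿ⁺¹, the ratio of the moment integral to the normalization integral gives ⟨r⟩ = 3·a/2.
With a = 4.16, ⟨r⟩ = 6.240.

⟨r⟩ ≈ 6.24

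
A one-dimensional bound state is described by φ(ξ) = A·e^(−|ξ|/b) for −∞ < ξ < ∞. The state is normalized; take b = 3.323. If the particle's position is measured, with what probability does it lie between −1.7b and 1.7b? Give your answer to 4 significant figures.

P ≈ 0.9666

|φ|² is the probability density, so P = ∫_{−1.7b}^{1.7b} |φ|² dξ.
Since A² = 1/(b), this is the region integral divided by the full normalization integral.
By symmetry take twice the ξ ≥ 0 contribution in numerator and denominator; the 2's cancel. Let u = ξ/b; then A² and the length scale cancel, so P = ∫_{0}^{1.7} e^(-2·u) du ÷ ∫_{0}^{∞} e^(-2·u) du.
An antiderivative of e^(-2·u) is -e^(-2·u)/2; evaluating from 0 to 1.7 gives 1/2 - e^(-17/5)/2, while the full integral is 1/2.
This works out to P = 0.96663.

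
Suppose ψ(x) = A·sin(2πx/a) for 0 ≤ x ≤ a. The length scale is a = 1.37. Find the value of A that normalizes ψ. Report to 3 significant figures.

A ≈ 1.21

We need A² ∫|f|² dx = 1, taking the integral from 0 to a.
Carrying out the integral gives A² · a/2.
So A² = (a/2)^(−1).
Substituting a = 1.37 gives A² = 1.460, so A = 1.208.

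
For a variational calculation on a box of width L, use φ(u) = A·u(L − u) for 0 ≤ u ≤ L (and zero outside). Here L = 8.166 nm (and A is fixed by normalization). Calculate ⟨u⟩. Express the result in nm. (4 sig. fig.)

⟨u⟩ ≈ 4.083 nm

By definition ⟨u⟩ = ∫ u |φ(u)|² du.
The ratio of the moment integral to the normalization integral gives ⟨u⟩ = L/2.
Putting L = 8.166 gives 4.0830.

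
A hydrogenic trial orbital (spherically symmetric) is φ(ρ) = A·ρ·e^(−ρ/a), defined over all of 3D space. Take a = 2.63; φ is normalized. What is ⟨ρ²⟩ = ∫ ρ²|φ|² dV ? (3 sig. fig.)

⟨ρ^2⟩ ≈ 51.9

⟨ρ²⟩ = ∫ ρ^2 |φ|² 4πρ² dρ over the full domain.
With ∫₀^∞ ρ^6 e^(−αρ) dρ = 6!/α^7, the ratio of the moment integral to the normalization integral gives ⟨ρ²⟩ = 15·a^2/2.
With a = 2.63, ⟨ρ^2⟩ = 51.88.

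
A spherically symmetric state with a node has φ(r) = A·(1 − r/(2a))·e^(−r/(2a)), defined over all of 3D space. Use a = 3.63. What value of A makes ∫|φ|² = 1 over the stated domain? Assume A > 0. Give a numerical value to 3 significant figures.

Require ∫ |φ|² 4πr² dr = 1 over the whole domain.
(Spherical symmetry: dV = 4πr² dr.)
Using ∫₀^∞ rⁿ e^(−αr) dr = n!/αⁿ⁺¹, with φ = A·(1 − r/(2a))·e^(−r/(2a)), the integral evaluates to A²·[8·π·a^3].
Substituting a = 3.63 gives A² = 0.0008318, so A = 0.02884.

A ≈ 0.0288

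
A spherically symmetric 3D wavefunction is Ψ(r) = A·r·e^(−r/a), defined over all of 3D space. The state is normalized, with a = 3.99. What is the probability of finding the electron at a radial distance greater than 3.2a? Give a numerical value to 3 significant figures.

With dV = 4πr²dr, the probability is ∫|Ψ|² dV over r > 3.2a.
The full normalization integral is A²·[3·π·a^5] = 1, fixing A².
Let u = r/a; then A², 4π and the length scale all cancel, so P = ∫_{3.2}^{∞} u^4·e^(-2·u) du ÷ ∫_{0}^{∞} u^4·e^(-2·u) du.
Using ∫ u^4·e^(-2·u) du = -(u^4/2 + u^3 + 3·u^2/2 + 3·u/2 + 3/4)·e^(-2·u), the numerator is ≈ 0.17630 and the denominator is 3/4.
The region integral divided by the full integral gives P = 0.2351.

P ≈ 0.235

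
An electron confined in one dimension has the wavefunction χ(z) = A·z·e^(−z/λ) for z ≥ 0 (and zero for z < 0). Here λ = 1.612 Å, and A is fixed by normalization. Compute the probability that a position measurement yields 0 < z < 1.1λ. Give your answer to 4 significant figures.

|χ|² is the probability density, so P = ∫_{0}^{1.1λ} |χ|² dz.
Since A² = 1/(λ^3/4), this is the region integral divided by the full normalization integral.
Let u = z/λ; then A² and the length scale cancel, so P = ∫_{0}^{1.1} u^2·e^(-2·u) du ÷ ∫_{0}^{∞} u^2·e^(-2·u) du.
An antiderivative of u^2·e^(-2·u) is -(2·u^2 + 2·u + 1)·e^(-2·u)/4; evaluating from 0 to 1.1 gives 1/4 - 281·e^(-11/5)/200, while the full integral is 1/4.
Evaluating gives P = 0.37729.

P ≈ 0.3773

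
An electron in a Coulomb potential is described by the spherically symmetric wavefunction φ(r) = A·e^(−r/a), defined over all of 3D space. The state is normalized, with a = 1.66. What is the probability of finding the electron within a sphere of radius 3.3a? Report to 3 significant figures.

P ≈ 0.960

Integrate the radial probability density 4πr²|φ|² over r ≤ 3.3a.
A² is fixed by ∫₀^∞ 4πr²|φ|² dr = 1, i.e. A² = (π·a^3)^(−1).
Let u = r/a; then A², 4π and the length scale all cancel, so P = ∫_{0}^{3.3} u^2·e^(-2·u) du ÷ ∫_{0}^{∞} u^2·e^(-2·u) du.
Using ∫ u^2·e^(-2·u) du = -(2·u^2 + 2·u + 1)·e^(-2·u)/4, the numerator is 1/4 - 1469·e^(-33/5)/200 and the denominator is 1/4.
Taking the ratio yields P = 0.9600.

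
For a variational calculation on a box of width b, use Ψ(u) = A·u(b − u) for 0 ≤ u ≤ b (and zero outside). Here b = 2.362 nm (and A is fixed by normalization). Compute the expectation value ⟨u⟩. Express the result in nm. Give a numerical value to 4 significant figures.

⟨u⟩ = ∫ u |Ψ|² du over the full domain.
Evaluating both integrals, ⟨u⟩ = b/2.
With b = 2.362, ⟨u⟩ = 1.1810.

⟨u⟩ ≈ 1.181 nm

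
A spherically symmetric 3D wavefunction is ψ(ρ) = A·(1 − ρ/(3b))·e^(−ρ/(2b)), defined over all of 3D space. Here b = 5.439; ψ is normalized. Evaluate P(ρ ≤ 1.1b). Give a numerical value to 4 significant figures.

Integrate the radial probability density 4πρ²|ψ|² over ρ ≤ 1.1b.
Normalization gives A² = 1/(8·π·b^3/3).
Substituting u = ρ/b, A², 4π and the length scale all cancel in the ratio: P = ∫_{0}^{1.1} u^2·(1 - u/3)^2·e^(-u) du / ∫_{0}^{∞} u^2·(1 - u/3)^2·e^(-u) du.
An antiderivative of u^2·(1 - u/3)^2·e^(-u) is (-u^4 + 2·u^3 - 3·u^2 - 6·u - 6)·e^(-u)/9; evaluating from 0 to 1.1 gives ≈ 0.110694, while the full integral is 2/3.
This evaluates to P = 0.16604.

P ≈ 0.1660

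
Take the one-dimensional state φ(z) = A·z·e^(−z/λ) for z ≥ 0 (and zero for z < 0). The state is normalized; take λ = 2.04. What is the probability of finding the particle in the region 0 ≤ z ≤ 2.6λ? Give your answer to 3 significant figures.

The probability is P = ∫ |φ|² dz over [0, 2.6λ].
The normalization integral ∫|φ|²dz over the whole domain equals λ^3/4·A², and A² cancels in the ratio.
Let u = z/λ; then A² and the length scale cancel, so P = ∫_{0}^{2.6} u^2·e^(-2·u) du ÷ ∫_{0}^{∞} u^2·e^(-2·u) du.
An antiderivative of u^2·e^(-2·u) is -(2·u^2 + 2·u + 1)·e^(-2·u)/4; evaluating from 0 to 2.6 gives 1/4 - 493·e^(-26/5)/100, while the full integral is 1/4.
This works out to P = 0.8912.

P ≈ 0.891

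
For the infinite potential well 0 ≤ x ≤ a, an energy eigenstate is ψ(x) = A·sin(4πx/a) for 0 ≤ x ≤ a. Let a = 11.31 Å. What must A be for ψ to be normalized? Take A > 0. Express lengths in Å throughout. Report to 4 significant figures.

Normalization requires ∫|ψ|² dx = 1, integrated from 0 to a.
With ∫₀^a sin²(nπx/a) dx = a/2, the integral (without the A² prefactor) comes out to a/2.
So A² = (a/2)^(−1).
Plugging in a = 11.31 yields A = 0.42052.

A ≈ 0.4205 Å^(-1/2)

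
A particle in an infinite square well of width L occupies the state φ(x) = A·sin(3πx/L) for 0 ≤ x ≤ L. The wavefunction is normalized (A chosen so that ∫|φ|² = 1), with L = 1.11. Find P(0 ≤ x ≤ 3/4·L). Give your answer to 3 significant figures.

|φ|² is the probability density, so P = ∫_{0}^{3/4·L} |φ|² dx.
Since A² = 1/(L/2), this is the region integral divided by the full normalization integral.
Substituting u = x/L, A² and the length scale cancel in the ratio: P = ∫_{0}^{3/4} sin(3·π·u)^2 du / ∫_{0}^{1} sin(3·π·u)^2 du.
With ∫ sin(3·π·u)^2 du = u/2 - sin(6·π·u)/(12·π) + C, the region integral is 3/8 - 1/(12·π) and the full one is 1/2.
Evaluating gives P = (-2 + 9·π)/(12·π).

P ≈ 0.697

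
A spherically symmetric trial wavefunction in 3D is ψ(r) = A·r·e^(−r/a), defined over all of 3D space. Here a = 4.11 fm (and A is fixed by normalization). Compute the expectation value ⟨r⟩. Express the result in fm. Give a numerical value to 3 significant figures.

⟨r⟩ ≈ 10.3 fm

By definition ⟨r⟩ = ∫ r |ψ(r)|² 4πr² dr.
With ∫₀^∞ r^5 e^(−αr) dr = 5!/α^6, evaluating both integrals, ⟨r⟩ = 5·a/2.
Putting a = 4.11 gives 10.28.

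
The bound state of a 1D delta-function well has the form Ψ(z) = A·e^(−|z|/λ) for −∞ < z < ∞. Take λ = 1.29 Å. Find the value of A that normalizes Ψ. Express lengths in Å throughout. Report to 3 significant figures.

We need A² ∫|f|² dz = 1, taking the integral from −∞ to ∞.
Recall ∫₀^∞ z^m e^(−z/β) dz = m!·β^(m+1), carrying out the integral gives A² · λ.
Hence A² = 1/[λ].
Plugging in λ = 1.29 yields A = 0.8805.

A ≈ 0.880 Å^(-1/2)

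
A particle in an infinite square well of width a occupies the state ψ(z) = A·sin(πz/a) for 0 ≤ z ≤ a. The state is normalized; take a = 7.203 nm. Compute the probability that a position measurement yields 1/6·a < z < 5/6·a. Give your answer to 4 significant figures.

P ≈ 0.9423

|ψ|² is the probability density, so P = ∫_{1/6·a}^{5/6·a} |ψ|² dz.
The normalization integral ∫|ψ|²dz over the whole domain equals a/2·A², and A² cancels in the ratio.
In terms of u = z/a (A² and the length scale cancel between numerator and denominator), P = [∫_{1/6}^{5/6} sin(π·u)^2 du] / [∫_{0}^{1} sin(π·u)^2 du].
An antiderivative of sin(π·u)^2 is u/2 - sin(2·π·u)/(4·π); evaluating from 1/6 to 5/6 gives √(3)/(4·π) + 1/3, while the full integral is 1/2.
Evaluating gives P = √(3)/(2·π) + 2/3.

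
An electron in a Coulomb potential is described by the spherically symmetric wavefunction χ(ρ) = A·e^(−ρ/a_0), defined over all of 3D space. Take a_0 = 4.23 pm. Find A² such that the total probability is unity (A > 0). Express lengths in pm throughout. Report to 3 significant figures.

We need A² ∫|f|² 4πρ² dρ = 1, taking the integral from 0 to ∞.
With ∫₀^∞ ρ^2 e^(−αρ) dρ = 2!/α^3, ∫|χ|² 4πρ² dρ = A²·(π·a_0^3).
So A² = (π·a_0^3)^(−1).
Plugging in a_0 = 4.23 yields A = 0.06485.

A^2 ≈ 0.00421 pm^(-3)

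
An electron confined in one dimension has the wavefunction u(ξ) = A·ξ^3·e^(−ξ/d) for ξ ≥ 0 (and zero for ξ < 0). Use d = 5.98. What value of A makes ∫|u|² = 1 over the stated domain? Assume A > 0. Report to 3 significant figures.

A ≈ 0.000806

Normalization requires ∫|u|² dξ = 1, integrated from 0 to ∞.
Carrying out the integral gives A² · 45·d^7/8.
Setting this equal to 1 gives A² = 1/(45·d^7/8).
Plugging in d = 5.98 yields A = 0.0008063.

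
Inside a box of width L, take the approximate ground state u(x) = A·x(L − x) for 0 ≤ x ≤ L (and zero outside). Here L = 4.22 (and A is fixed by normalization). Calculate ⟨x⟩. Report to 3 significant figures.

⟨x⟩ ≈ 2.11

By definition ⟨x⟩ = ∫ x |u(x)|² dx.
Expanding the polynomial and integrating term by term, evaluating both integrals, ⟨x⟩ = L/2.
Putting L = 4.22 gives 2.110.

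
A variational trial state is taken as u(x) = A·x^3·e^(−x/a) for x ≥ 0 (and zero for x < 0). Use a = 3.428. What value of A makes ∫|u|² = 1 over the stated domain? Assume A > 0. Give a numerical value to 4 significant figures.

Require ∫ |u|² dx = 1 over the whole domain.
With u = A·x^3·e^(−x/a), the integral evaluates to A²·[45·a^7/8].
Substituting a = 3.428 gives A² = 0.000031959, so A = 0.0056532.

A ≈ 0.005653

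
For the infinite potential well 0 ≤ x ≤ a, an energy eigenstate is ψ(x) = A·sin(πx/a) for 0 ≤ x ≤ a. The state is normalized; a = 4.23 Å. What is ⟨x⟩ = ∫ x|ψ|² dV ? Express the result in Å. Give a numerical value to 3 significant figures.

The expectation value is the |ψ|²-weighted average of x: ∫ x|ψ|² dx.
Using sin²θ = (1 − cos 2θ)/2, the ratio of the moment integral to the normalization integral gives ⟨x⟩ = a/2.
Putting a = 4.23 gives 2.115.

⟨x⟩ ≈ 2.12 Å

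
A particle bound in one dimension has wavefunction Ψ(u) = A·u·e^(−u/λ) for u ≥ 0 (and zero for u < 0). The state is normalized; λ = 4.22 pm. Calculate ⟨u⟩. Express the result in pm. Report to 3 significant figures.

The expectation value is the |Ψ|²-weighted average of u: ∫ u|Ψ|² du.
Using ∫₀^∞ uⁿ e^(−αu) du = n!/αⁿ⁺¹, the ratio of the moment integral to the normalization integral gives ⟨u⟩ = 3·λ/2.
With λ = 4.22, ⟨u⟩ = 6.330.

⟨u⟩ ≈ 6.33 pm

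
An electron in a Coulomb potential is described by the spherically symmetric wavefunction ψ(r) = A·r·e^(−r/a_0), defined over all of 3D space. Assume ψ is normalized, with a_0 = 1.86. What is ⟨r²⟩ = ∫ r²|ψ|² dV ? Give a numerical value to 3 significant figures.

⟨r^2⟩ ≈ 25.9

By definition ⟨r²⟩ = ∫ r^2 |ψ(r)|² 4πr² dr.
Evaluating both integrals, ⟨r²⟩ = 15·a_0^2/2.
With a_0 = 1.86, ⟨r^2⟩ = 25.95.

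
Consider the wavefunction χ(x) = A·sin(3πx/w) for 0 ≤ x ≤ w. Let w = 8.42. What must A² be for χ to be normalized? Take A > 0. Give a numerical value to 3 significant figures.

A^2 ≈ 0.238

We need A² ∫|f|² dx = 1, taking the integral from 0 to w.
With ∫₀^w sin²(nπx/w) dx = w/2, with χ = A·sin(3πx/w), the integral evaluates to A²·[w/2].
Hence A² = 1/[w/2].
With w = 8.42: A² = 0.2375 and A = 0.4874.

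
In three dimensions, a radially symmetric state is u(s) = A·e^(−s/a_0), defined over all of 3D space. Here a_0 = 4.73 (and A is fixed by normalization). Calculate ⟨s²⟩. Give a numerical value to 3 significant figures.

⟨s²⟩ = ∫ s^2 |u|² 4πs² ds over the full domain.
Using ∫₀^∞ sⁿ e^(−αs) ds = n!/αⁿ⁺¹, evaluating both integrals, ⟨s²⟩ = 3·a_0^2.
Putting a_0 = 4.73 gives 67.12.

⟨s^2⟩ ≈ 67.1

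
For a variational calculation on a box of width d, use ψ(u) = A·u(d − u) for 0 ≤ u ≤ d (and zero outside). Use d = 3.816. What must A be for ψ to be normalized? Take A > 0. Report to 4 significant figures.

A ≈ 0.1925

We need A² ∫|f|² du = 1, taking the integral from 0 to d.
Expanding the polynomial and integrating term by term, carrying out the integral gives A² · d^5/30.
Hence A² = 1/[d^5/30].
Plugging in d = 3.816 yields A = 0.19255.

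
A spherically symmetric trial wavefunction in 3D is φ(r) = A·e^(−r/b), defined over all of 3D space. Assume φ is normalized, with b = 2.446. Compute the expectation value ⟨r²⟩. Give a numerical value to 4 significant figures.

⟨r^2⟩ ≈ 17.95

By definition ⟨r²⟩ = ∫ r^2 |φ(r)|² 4πr² dr.
Recall ∫₀^∞ r^m e^(−r/β) dr = m!·β^(m+1), evaluating both integrals, ⟨r²⟩ = 3·b^2.
With b = 2.446, ⟨r^2⟩ = 17.949.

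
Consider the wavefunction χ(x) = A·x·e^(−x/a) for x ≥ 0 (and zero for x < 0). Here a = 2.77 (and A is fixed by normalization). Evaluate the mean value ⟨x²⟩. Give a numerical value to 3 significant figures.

⟨x^2⟩ ≈ 23.0

By definition ⟨x²⟩ = ∫ x^2 |χ(x)|² dx.
Since the A² factors cancel between numerator and denominator, ⟨x²⟩ = 3·a^2.
With a = 2.77, ⟨x^2⟩ = 23.02.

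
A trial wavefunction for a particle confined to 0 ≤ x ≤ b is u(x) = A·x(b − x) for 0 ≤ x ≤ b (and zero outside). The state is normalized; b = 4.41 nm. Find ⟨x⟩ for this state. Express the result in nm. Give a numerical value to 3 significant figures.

⟨x⟩ ≈ 2.21 nm

The expectation value is the |u|²-weighted average of x: ∫ x|u|² dx.
The ratio of the moment integral to the normalization integral gives ⟨x⟩ = b/2.
With b = 4.41, ⟨x⟩ = 2.205.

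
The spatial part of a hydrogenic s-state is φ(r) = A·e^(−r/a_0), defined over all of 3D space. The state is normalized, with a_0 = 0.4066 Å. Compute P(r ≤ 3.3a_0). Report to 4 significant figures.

P ≈ 0.9600

P = ∫ |φ|² 4πr² dr over r ≤ 3.3a_0.
Normalization gives A² = 1/(π·a_0^3).
Let u = r/a_0; then A², 4π and the length scale all cancel, so P = ∫_{0}^{3.3} u^2·e^(-2·u) du ÷ ∫_{0}^{∞} u^2·e^(-2·u) du.
Using ∫ u^2·e^(-2·u) du = -(2·u^2 + 2·u + 1)·e^(-2·u)/4, the numerator is 1/4 - 1469·e^(-33/5)/200 and the denominator is 1/4.
This evaluates to P = 0.96003.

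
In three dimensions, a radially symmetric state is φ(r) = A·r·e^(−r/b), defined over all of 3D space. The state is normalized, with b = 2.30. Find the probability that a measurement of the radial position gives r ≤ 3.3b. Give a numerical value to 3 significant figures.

P ≈ 0.787

Integrate the radial probability density 4πr²|φ|² over r ≤ 3.3b.
Normalization gives A² = 1/(3·π·b^5).
Let u = r/b; then A², 4π and the length scale all cancel, so P = ∫_{0}^{3.3} u^4·e^(-2·u) du ÷ ∫_{0}^{∞} u^4·e^(-2·u) du.
With ∫ u^4·e^(-2·u) du = -(u^4/2 + u^3 + 3·u^2/2 + 3·u/2 + 3/4)·e^(-2·u) + C, the region integral is ≈ 0.59047 and the full one is 3/4.
Taking the ratio yields P = 0.7873.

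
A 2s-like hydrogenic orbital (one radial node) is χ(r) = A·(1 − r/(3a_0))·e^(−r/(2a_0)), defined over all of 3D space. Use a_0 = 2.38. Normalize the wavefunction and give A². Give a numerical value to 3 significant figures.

We need A² ∫|f|² 4πr² dr = 1, taking the integral from 0 to ∞.
With χ = A·(1 − r/(3a_0))·e^(−r/(2a_0)), the integral evaluates to A²·[8·π·a_0^3/3].
Hence A² = 1/[8·π·a_0^3/3].
With a_0 = 2.38: A² = 0.008854 and A = 0.09410.

A^2 ≈ 0.00885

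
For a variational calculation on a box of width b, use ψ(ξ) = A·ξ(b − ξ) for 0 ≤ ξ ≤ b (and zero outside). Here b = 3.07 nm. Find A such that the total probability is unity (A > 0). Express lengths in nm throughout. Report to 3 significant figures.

Normalization requires ∫|ψ|² dξ = 1, integrated from 0 to b.
∫|ψ|² dξ = A²·(b^5/30).
Substituting b = 3.07 gives A² = 0.1100, so A = 0.3317.

A ≈ 0.332 nm^(-5/2)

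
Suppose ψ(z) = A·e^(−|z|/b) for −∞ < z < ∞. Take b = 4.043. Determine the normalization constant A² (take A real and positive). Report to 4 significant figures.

The normalization condition is ∫|ψ|² dz = 1 from −∞ to ∞.
With ψ = A·e^(−|z|/b), the integral evaluates to A²·[b].
So A² = (b)^(−1).
Substituting b = 4.043 gives A² = 0.24734, so A = 0.49733.

A^2 ≈ 0.2473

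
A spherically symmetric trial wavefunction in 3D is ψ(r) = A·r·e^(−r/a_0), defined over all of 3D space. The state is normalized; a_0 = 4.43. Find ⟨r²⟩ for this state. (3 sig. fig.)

⟨r^2⟩ ≈ 147

The expectation value is the |ψ|²-weighted average of r^2: ∫ r^2|ψ|² 4πr² dr.
Recall ∫₀^∞ r^m e^(−r/β) dr = m!·β^(m+1), evaluating both integrals, ⟨r²⟩ = 15·a_0^2/2.
With a_0 = 4.43, ⟨r^2⟩ = 147.2.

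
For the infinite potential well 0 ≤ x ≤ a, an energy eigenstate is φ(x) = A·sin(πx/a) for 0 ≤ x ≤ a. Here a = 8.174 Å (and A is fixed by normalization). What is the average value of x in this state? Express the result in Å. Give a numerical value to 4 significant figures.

By definition ⟨x⟩ = ∫ x |φ(x)|² dx.
The ratio of the moment integral to the normalization integral gives ⟨x⟩ = a/2.
Putting a = 8.174 gives 4.0870.

⟨x⟩ ≈ 4.087 Å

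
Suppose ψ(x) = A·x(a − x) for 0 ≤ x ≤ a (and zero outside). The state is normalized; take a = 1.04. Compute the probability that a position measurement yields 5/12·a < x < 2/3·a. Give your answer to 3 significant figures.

|ψ|² is the probability density, so P = ∫_{5/12·a}^{2/3·a} |ψ|² dx.
With A² fixed by ∫|ψ|² = 1, i.e. A² = (a^5/30)^(−1), substitute and integrate.
Substituting u = x/a, A² and the length scale cancel in the ratio: P = ∫_{5/12}^{2/3} u^2·(1 - u)^2 du / ∫_{0}^{1} u^2·(1 - u)^2 du.
With ∫ u^2·(1 - u)^2 du = u^3·(6·u^2 - 15·u + 10)/30 + C, the region integral is ≈ 0.014783 and the full one is 1/30.
This works out to P = 0.4435.

P ≈ 0.444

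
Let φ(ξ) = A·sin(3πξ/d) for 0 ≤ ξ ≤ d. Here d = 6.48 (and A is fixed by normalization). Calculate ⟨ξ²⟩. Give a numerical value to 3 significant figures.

By definition ⟨ξ²⟩ = ∫ ξ^2 |φ(ξ)|² dξ.
Evaluating both integrals, ⟨ξ²⟩ = -d^2/(18·π^2) + d^2/3.
With d = 6.48, ⟨ξ^2⟩ = 13.76.

⟨ξ^2⟩ ≈ 13.8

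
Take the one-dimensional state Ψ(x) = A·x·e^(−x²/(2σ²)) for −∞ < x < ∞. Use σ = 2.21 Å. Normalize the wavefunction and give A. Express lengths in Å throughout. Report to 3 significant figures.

Require ∫ |Ψ|² dx = 1 over the whole domain.
Carrying out the integral gives A² · √(π)·σ^3/2.
Setting this equal to 1 gives A² = 1/(√(π)·σ^3/2).
With σ = 2.21: A² = 0.1045 and A = 0.3233.

A ≈ 0.323 Å^(-3/2)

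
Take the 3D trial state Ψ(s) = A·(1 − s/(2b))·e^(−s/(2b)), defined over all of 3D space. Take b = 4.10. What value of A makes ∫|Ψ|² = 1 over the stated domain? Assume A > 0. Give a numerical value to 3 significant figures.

A ≈ 0.0240

We need A² ∫|f|² 4πs² ds = 1, taking the integral from 0 to ∞.
The angular integral contributes 4π, leaving ∫₀^∞ s²|Ψ|² ds.
Recall ∫₀^∞ s^m e^(−s/β) ds = m!·β^(m+1), ∫|Ψ|² 4πs² ds = A²·(8·π·b^3).
So A² = (8·π·b^3)^(−1).
Substituting b = 4.10 gives A² = 0.0005773, so A = 0.02403.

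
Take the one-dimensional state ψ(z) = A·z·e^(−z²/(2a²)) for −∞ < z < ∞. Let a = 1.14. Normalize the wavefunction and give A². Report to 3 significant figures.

A^2 ≈ 0.762

We need A² ∫|f|² dz = 1, taking the integral from −∞ to ∞.
With ∫_{−∞}^{∞} z^(2m) e^(−αz²) dz = (2m−1)!!·√π / (2^m α^(m+1/2)), the integral (without the A² prefactor) comes out to √(π)·a^3/2.
So A² = (√(π)·a^3/2)^(−1).
Substituting a = 1.14 gives A² = 0.7616, so A = 0.8727.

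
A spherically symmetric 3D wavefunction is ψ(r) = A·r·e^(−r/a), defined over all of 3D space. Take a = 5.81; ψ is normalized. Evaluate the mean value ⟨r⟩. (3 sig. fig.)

⟨r⟩ = ∫ r |ψ|² 4πr² dr over the full domain.
Using ∫₀^∞ rⁿ e^(−αr) dr = n!/αⁿ⁺¹, the ratio of the moment integral to the normalization integral gives ⟨r⟩ = 5·a/2.
With a = 5.81, ⟨r⟩ = 14.53.

⟨r⟩ ≈ 14.5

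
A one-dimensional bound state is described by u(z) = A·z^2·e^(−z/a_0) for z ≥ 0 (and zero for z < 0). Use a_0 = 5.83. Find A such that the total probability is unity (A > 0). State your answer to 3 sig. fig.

A ≈ 0.0141

Normalization requires ∫|u|² dz = 1, integrated from 0 to ∞.
With ∫₀^∞ z^4 e^(−αz) dz = 4!/α^5, with u = A·z^2·e^(−z/a_0), the integral evaluates to A²·[3·a_0^5/4].
So A² = (3·a_0^5/4)^(−1).
Substituting a_0 = 5.83 gives A² = 0.0001980, so A = 0.01407.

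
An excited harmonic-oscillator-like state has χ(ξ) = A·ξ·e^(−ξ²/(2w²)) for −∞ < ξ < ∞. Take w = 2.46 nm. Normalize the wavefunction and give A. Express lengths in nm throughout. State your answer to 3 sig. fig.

A ≈ 0.275 nm^(-3/2)

We need A² ∫|f|² dξ = 1, taking the integral from −∞ to ∞.
With χ = A·ξ·e^(−ξ²/(2w²)), the integral evaluates to A²·[√(π)·w^3/2].
With w = 2.46: A² = 0.07580 and A = 0.2753.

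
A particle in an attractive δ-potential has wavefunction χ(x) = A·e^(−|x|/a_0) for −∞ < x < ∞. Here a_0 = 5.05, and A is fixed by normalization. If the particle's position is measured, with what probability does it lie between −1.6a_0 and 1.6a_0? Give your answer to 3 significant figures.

P ≈ 0.959

The probability is P = ∫ |χ|² dx over [−1.6a_0, 1.6a_0].
The normalization integral ∫|χ|²dx over the whole domain equals a_0·A², and A² cancels in the ratio.
Both integrals are even about x = 0, so only the x ≥ 0 halves are needed (the factors of 2 cancel). Substituting u = x/a_0, A² and the length scale cancel in the ratio: P = ∫_{0}^{1.6} e^(-2·u) du / ∫_{0}^{∞} e^(-2·u) du.
With ∫ e^(-2·u) du = -e^(-2·u)/2 + C, the region integral is 1/2 - e^(-16/5)/2 and the full one is 1/2.
This works out to P = 0.9592.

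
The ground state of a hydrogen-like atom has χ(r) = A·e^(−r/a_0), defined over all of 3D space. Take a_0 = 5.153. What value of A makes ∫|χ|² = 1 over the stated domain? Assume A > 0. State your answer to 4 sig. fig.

A ≈ 0.04823

We need A² ∫|f|² 4πr² dr = 1, taking the integral from 0 to ∞.
∫|χ|² 4πr² dr = A²·(π·a_0^3).
Hence A² = 1/[π·a_0^3].
With a_0 = 5.153: A² = 0.0023263 and A = 0.048232.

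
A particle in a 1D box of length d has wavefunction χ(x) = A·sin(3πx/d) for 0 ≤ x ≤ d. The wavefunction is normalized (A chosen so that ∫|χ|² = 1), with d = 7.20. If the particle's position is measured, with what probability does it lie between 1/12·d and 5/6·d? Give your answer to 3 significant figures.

P ≈ 0.803

The probability is P = ∫ |χ|² dx over [1/12·d, 5/6·d].
The normalization integral ∫|χ|²dx over the whole domain equals d/2·A², and A² cancels in the ratio.
Substituting u = x/d, A² and the length scale cancel in the ratio: P = ∫_{1/12}^{5/6} sin(3·π·u)^2 du / ∫_{0}^{1} sin(3·π·u)^2 du.
Using ∫ sin(3·π·u)^2 du = u/2 - sin(6·π·u)/(12·π), the numerator is 1/(12·π) + 3/8 and the denominator is 1/2.
Evaluating gives P = (2 + 9·π)/(12·π).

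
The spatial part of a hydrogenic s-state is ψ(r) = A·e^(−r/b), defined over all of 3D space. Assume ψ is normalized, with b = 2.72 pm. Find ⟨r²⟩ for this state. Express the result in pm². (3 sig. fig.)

⟨r²⟩ = ∫ r^2 |ψ|² 4πr² dr over the full domain.
The ratio of the moment integral to the normalization integral gives ⟨r²⟩ = 3·b^2.
With b = 2.72, ⟨r^2⟩ = 22.20.

⟨r^2⟩ ≈ 22.2 pm^2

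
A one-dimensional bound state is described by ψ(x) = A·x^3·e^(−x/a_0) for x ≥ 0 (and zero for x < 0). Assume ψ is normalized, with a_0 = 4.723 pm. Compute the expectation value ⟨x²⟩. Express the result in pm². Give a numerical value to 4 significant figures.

⟨x^2⟩ ≈ 312.3 pm^2

By definition ⟨x²⟩ = ∫ x^2 |ψ(x)|² dx.
Evaluating both integrals, ⟨x²⟩ = 14·a_0^2.
Putting a_0 = 4.723 gives 312.29.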